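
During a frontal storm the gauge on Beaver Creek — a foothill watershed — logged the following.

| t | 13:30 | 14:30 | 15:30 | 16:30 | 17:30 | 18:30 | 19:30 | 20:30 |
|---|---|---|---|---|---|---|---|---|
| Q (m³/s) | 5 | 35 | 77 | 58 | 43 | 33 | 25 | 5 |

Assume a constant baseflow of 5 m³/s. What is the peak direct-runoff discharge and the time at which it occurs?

Q_p = 72.0 m³/s at t = 15:30

Subtracting baseflow gives direct-runoff ordinates: 0.0, 30.0, 72.0, 53.0, 38.0, 28.0, 20.0, 0.0 m³/s.
The maximum is 72.0 m³/s, occurring at the reading for t = 15:30.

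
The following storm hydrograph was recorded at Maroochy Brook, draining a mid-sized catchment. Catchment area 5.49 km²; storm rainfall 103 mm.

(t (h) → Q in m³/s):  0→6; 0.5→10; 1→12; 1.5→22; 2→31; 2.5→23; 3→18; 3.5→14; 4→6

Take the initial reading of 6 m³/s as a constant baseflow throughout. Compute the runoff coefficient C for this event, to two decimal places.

C ≈ 0.28

ΣQ_DR = 88.00 m³/s; V = ΣQ_DR·Δt = 1.584 × 10^5 m³.
Runoff depth d = V / A = 28.85 mm.
C = d / P = 28.85 / 103 = 0.28.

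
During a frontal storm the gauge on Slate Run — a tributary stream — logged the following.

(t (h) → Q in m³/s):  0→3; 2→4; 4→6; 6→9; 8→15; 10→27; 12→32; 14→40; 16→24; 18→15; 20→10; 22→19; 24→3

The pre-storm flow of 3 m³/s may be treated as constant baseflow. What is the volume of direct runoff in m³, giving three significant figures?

Direct-runoff ordinates (Q − Q_b): 0.0, 1.0, 3.0, 6.0, 12.0, 24.0, 29.0, 37.0, 21.0, 12.0, 7.0, 16.0, 0.0 m³/s.
ΣQ_DR = 168.0 m³/s.
With Δt = 2 h = 7200 s, V = ΣQ_DR · Δt = 168.0 × 7200 = 1.21 × 10^6 m³.

V ≈ 1.21 × 10^6 m³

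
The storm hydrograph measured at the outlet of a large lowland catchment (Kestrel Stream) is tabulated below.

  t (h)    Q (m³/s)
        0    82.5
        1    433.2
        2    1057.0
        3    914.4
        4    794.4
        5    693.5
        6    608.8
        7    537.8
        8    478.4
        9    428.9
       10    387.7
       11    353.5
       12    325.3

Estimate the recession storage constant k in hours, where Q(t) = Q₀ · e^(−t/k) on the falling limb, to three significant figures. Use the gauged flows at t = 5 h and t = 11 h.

On the falling limb, Q drops from 693.5 to 353.5 m³/s between t = 5 h and t = 11 h (Δt = 6 h).
k = −Δt / ln(Q₂/Q₁) = −6 / ln(353.5/693.5) = 8.90 h.

k ≈ 8.90 h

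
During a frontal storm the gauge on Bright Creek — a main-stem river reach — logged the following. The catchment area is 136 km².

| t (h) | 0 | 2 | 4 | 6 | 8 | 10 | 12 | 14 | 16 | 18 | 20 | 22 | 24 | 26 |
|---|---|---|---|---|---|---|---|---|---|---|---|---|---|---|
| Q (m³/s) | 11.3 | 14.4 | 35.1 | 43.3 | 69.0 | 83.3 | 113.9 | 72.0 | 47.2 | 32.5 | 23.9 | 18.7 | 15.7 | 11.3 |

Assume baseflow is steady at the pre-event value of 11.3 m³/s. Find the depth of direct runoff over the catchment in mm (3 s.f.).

Direct runoff: 0.0, 3.1, 23.8, 32.0, 57.7, 72.0, 102.6, 60.7, 35.9, 21.2, 12.6, 7.4, 4.4, 0.0 m³/s; ΣQ_DR = 433.4 m³/s.
V = ΣQ_DR · Δt = 433.4 × 7200 s = 3.120 × 10^6 m³.
Over A = 136 km², depth = V / A = 22.9 mm.

d ≈ 22.9 mm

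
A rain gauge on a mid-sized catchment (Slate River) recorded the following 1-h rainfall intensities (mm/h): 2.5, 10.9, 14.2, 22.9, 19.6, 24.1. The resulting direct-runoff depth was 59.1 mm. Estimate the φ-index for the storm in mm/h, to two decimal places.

Only the 5 blocks with intensity above φ contribute runoff: 10.9, 14.2, 22.9, 19.6, 24.1 mm/h.
Σ(I−φ)·Δt = d  ⇒  (10.9+14.2+22.9+19.6+24.1 − 5φ)·1 = 59.1
φ = (91.70 − 59.1/1) / 5 = 6.52 mm/h.

φ ≈ 6.52 mm/h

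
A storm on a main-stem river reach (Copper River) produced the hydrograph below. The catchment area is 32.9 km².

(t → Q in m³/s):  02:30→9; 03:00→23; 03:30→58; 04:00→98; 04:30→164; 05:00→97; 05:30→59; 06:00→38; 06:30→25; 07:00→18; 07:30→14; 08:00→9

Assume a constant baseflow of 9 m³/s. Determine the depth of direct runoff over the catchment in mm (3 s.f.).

d ≈ 27.6 mm

Direct runoff: 0.0, 14.0, 49.0, 89.0, 155.0, 88.0, 50.0, 29.0, 16.0, 9.0, 5.0, 0.0 m³/s; ΣQ_DR = 504.0 m³/s.
V = ΣQ_DR · Δt = 504.0 × 1800 s = 9.072 × 10^5 m³.
Over A = 32.9 km², depth = V / A = 27.6 mm.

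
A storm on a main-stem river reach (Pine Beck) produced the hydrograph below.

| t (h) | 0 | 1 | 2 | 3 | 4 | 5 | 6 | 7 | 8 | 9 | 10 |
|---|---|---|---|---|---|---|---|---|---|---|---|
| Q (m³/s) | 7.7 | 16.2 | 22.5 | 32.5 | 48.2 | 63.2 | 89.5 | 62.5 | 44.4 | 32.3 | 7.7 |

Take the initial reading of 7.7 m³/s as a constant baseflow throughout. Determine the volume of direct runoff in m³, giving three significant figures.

Direct-runoff ordinates (Q − Q_b): 0.0, 8.5, 14.8, 24.8, 40.5, 55.5, 81.8, 54.8, 36.7, 24.6, 0.0 m³/s.
ΣQ_DR = 342.0 m³/s.
With Δt = 1 h = 3600 s, V = ΣQ_DR · Δt = 342.0 × 3600 = 1.23 × 10^6 m³.

V ≈ 1.23 × 10^6 m³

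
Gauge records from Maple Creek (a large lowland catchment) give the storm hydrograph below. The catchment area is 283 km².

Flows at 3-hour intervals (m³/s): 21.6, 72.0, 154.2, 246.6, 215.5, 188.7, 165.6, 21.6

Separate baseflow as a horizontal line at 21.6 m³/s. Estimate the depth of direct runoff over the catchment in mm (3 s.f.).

Direct runoff: 0.0, 50.4, 132.6, 225.0, 193.9, 167.1, 144.0, 0.0 m³/s; ΣQ_DR = 913.0 m³/s.
V = ΣQ_DR · Δt = 913.0 × 10800 s = 9.860 × 10^6 m³.
Over A = 283 km², depth = V / A = 34.8 mm.

d ≈ 34.8 mm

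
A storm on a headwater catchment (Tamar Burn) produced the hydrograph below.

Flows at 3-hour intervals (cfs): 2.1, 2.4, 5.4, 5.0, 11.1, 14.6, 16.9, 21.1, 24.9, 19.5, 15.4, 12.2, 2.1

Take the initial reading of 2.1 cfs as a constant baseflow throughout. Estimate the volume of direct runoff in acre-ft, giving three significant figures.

Direct-runoff ordinates (Q − Q_b): 0.0, 0.3, 3.3, 2.9, 9.0, 12.5, 14.8, 19.0, 22.8, 17.4, 13.3, 10.1, 0.0 cfs.
ΣQ_DR = 125.4 cfs.
With Δt = 3 h = 10800 s, V = ΣQ_DR · Δt = 125.4 × 10800 = 1.35 × 10^6 ft³ = 31.1 acre-ft.

V ≈ 31.1 acre-ft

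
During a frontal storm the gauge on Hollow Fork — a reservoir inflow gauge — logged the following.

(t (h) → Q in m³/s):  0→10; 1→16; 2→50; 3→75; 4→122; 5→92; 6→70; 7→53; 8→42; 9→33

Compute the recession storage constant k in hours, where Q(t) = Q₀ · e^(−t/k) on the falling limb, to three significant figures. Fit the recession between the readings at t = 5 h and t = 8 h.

k ≈ 3.83 h

On the falling limb, Q drops from 92 to 42 m³/s between t = 5 h and t = 8 h (Δt = 3 h).
k = −Δt / ln(Q₂/Q₁) = −3 / ln(42/92) = 3.83 h.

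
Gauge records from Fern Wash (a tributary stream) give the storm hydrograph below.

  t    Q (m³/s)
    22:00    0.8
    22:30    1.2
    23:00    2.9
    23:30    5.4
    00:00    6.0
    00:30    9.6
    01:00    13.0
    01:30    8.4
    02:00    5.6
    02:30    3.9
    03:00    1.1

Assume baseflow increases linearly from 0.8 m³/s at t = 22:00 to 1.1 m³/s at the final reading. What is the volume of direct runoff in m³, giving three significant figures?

V ≈ 85400 m³

Direct-runoff ordinates (Q − Q_b): 0.00, 0.37, 2.04, 4.51, 5.08, 8.65, 12.02, 7.39, 4.56, 2.83, 0.00 m³/s.
ΣQ_DR = 47.45 m³/s.
With Δt = 0.5 h = 1800 s, V = ΣQ_DR · Δt = 47.45 × 1800 = 85400 m³.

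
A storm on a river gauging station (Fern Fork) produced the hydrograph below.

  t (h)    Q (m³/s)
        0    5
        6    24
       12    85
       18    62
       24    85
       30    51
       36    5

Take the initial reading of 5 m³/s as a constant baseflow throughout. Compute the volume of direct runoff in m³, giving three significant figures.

V ≈ 6.09 × 10^6 m³

Direct-runoff ordinates (Q − Q_b): 0.0, 19.0, 80.0, 57.0, 80.0, 46.0, 0.0 m³/s.
ΣQ_DR = 282.0 m³/s.
With Δt = 6 h = 21600 s, V = ΣQ_DR · Δt = 282.0 × 21600 = 6.09 × 10^6 m³.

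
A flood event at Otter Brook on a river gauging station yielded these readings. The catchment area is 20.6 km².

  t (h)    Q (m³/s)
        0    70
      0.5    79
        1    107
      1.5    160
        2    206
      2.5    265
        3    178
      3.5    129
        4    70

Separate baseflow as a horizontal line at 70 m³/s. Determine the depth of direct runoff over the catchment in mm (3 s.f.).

d ≈ 55.4 mm

Direct runoff: 0.0, 9.0, 37.0, 90.0, 136.0, 195.0, 108.0, 59.0, 0.0 m³/s; ΣQ_DR = 634.0 m³/s.
V = ΣQ_DR · Δt = 634.0 × 1800 s = 1.141 × 10^6 m³.
Over A = 20.6 km², depth = V / A = 55.4 mm.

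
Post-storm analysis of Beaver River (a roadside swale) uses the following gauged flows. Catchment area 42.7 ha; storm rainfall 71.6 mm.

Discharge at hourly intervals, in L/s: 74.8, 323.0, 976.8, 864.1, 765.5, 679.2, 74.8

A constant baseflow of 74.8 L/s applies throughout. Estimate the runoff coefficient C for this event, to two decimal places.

C ≈ 0.38

ΣQ_DR = 3235 L/s; V = ΣQ_DR·Δt = 1.164 × 10^7 L.
Runoff depth d = V / A = 27.27 mm.
C = d / P = 27.27 / 71.6 = 0.38.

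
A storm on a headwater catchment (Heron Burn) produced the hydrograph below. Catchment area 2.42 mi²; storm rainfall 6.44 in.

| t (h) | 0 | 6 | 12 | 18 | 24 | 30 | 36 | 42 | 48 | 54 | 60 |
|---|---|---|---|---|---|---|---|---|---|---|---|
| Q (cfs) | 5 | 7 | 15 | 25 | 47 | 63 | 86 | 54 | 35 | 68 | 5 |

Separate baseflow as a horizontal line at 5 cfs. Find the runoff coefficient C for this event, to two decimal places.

ΣQ_DR = 355.0 cfs; V = ΣQ_DR·Δt = 7.668 × 10^6 ft³.
Runoff depth d = V / A = 1.364 in.
C = d / P = 1.364 / 6.44 = 0.21.

C ≈ 0.21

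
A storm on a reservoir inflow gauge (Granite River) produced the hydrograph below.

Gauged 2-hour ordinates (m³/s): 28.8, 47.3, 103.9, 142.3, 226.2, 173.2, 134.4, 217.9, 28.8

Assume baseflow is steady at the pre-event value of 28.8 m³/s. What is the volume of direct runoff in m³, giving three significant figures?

V ≈ 6.07 × 10^6 m³

Direct-runoff ordinates (Q − Q_b): 0.0, 18.5, 75.1, 113.5, 197.4, 144.4, 105.6, 189.1, 0.0 m³/s.
ΣQ_DR = 843.6 m³/s.
With Δt = 2 h = 7200 s, V = ΣQ_DR · Δt = 843.6 × 7200 = 6.07 × 10^6 m³.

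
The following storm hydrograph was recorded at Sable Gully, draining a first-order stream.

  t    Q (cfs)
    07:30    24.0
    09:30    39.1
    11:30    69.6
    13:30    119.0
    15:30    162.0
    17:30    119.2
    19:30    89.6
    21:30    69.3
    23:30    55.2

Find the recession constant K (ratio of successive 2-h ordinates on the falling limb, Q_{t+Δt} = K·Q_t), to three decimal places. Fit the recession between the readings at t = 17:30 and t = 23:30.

K ≈ 0.774

Using the recession-limb readings at t = 17:30 and t = 23:30: Q falls from 119.2 to 55.2 cfs over 3 intervals.
K = (Q₂/Q₁)^(1/3) = (55.2/119.2)^(1/3) = 0.774.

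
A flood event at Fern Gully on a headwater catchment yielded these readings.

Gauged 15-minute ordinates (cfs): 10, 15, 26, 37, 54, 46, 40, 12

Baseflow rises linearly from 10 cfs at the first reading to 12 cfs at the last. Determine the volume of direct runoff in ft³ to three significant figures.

V ≈ 1.37 × 10^5 ft³

Direct-runoff ordinates (Q − Q_b): 0.00, 4.71, 15.43, 26.14, 42.86, 34.57, 28.29, 0.00 cfs.
ΣQ_DR = 152.0 cfs.
With Δt = 0.25 h = 900 s, V = ΣQ_DR · Δt = 152.0 × 900 = 1.37 × 10^5 ft³.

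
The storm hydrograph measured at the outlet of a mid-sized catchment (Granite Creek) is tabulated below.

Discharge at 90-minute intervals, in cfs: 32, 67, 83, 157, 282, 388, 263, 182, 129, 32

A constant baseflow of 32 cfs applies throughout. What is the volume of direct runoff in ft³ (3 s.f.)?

Direct-runoff ordinates (Q − Q_b): 0.0, 35.0, 51.0, 125.0, 250.0, 356.0, 231.0, 150.0, 97.0, 0.0 cfs.
ΣQ_DR = 1295 cfs.
With Δt = 1.5 h = 5400 s, V = ΣQ_DR · Δt = 1295 × 5400 = 6.99 × 10^6 ft³.

V ≈ 6.99 × 10^6 ft³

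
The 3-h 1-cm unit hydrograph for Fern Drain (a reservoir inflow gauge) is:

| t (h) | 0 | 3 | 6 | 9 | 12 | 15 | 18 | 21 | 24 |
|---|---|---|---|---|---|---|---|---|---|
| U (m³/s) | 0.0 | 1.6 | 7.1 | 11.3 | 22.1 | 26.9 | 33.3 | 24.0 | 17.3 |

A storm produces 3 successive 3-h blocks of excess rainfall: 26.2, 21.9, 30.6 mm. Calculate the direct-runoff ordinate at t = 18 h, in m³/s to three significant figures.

Q ≈ 214 m³/s

By discrete convolution, Q_j = Σ (P_i / 10 mm) · U_{j−i}.
At t = 18 h (j=6): Q = (26.2/10)·33.3 + (21.9/10)·26.9 + (30.6/10)·22.1 = 214 m³/s.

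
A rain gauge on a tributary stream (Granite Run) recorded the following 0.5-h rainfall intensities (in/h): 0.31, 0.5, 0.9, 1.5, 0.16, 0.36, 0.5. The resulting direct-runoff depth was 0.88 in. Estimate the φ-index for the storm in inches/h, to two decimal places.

Only the 4 blocks with intensity above φ contribute runoff: 0.5, 0.9, 1.5, 0.5 in/h.
Σ(I−φ)·Δt = d  ⇒  (0.5+0.9+1.5+0.5 − 4φ)·0.5 = 0.88
φ = (3.400 − 0.88/0.5) / 4 = 0.41 in/h.

φ ≈ 0.41 in/h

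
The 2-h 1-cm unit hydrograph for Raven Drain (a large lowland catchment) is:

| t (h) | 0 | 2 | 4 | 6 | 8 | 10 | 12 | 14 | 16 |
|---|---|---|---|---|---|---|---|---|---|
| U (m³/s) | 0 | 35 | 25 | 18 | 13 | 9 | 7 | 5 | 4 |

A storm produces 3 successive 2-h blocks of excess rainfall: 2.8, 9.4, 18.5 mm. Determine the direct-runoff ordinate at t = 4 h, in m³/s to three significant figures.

Q ≈ 39.9 m³/s

By discrete convolution, Q_j = Σ (P_i / 10 mm) · U_{j−i}.
At t = 4 h (j=2): Q = (2.8/10)·25 + (9.4/10)·35 + (18.5/10)·0 = 39.9 m³/s.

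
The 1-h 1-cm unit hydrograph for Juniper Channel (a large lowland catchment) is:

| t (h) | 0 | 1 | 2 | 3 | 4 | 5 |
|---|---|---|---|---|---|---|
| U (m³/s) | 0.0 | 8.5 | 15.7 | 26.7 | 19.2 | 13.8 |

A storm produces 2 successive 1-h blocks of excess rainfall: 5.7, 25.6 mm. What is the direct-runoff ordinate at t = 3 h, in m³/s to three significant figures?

By discrete convolution, Q_j = Σ (P_i / 10 mm) · U_{j−i}.
At t = 3 h (j=3): Q = (5.7/10)·26.7 + (25.6/10)·15.7 = 55.4 m³/s.

Q ≈ 55.4 m³/s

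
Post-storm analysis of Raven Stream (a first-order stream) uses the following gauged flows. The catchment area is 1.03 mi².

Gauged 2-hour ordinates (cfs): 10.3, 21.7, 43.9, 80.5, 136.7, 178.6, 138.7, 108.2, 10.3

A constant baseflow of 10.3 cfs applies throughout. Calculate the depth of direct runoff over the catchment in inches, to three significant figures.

Direct runoff: 0.0, 11.4, 33.6, 70.2, 126.4, 168.3, 128.4, 97.9, 0.0 cfs; ΣQ_DR = 636.2 cfs.
V = ΣQ_DR · Δt = 636.2 × 7200 s = 4.581 × 10^6 ft³.
Over A = 1.03 mi², depth = V / A = 1.91 in.

d ≈ 1.91 in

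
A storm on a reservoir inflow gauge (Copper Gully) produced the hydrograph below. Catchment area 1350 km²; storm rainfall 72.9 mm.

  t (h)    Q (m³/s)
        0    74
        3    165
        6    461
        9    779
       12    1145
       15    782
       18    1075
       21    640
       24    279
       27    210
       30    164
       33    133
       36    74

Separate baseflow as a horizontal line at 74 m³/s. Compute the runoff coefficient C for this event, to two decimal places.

ΣQ_DR = 5019 m³/s; V = ΣQ_DR·Δt = 5.421 × 10^7 m³.
Runoff depth d = V / A = 40.15 mm.
C = d / P = 40.15 / 72.9 = 0.55.

C ≈ 0.55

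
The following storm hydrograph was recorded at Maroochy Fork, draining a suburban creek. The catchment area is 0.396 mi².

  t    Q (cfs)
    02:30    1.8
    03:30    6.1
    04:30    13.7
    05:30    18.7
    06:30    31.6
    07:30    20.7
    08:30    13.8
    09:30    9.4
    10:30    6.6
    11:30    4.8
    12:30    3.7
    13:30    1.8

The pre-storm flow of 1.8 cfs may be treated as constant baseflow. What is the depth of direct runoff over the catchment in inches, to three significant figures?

Direct runoff: 0.0, 4.3, 11.9, 16.9, 29.8, 18.9, 12.0, 7.6, 4.8, 3.0, 1.9, 0.0 cfs; ΣQ_DR = 111.1 cfs.
V = ΣQ_DR · Δt = 111.1 × 3600 s = 4.000 × 10^5 ft³.
Over A = 0.396 mi², depth = V / A = 0.435 in.

d ≈ 0.435 in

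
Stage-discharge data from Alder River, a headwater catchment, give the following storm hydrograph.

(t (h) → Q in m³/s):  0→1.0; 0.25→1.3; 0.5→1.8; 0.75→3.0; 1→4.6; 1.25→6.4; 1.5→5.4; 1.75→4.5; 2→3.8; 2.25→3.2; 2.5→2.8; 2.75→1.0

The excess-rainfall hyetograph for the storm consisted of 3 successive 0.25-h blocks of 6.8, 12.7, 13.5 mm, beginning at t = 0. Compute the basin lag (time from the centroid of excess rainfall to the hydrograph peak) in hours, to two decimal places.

t_L ≈ 0.82 h

Centroid of excess rainfall: t_c = Σ P_i·t̄_i / ΣP_i = 0.4258 h (block centres at 0.125, 0.375, 0.625 h).
Hydrograph peak occurs at t = 1.25 h, so basin lag t_L = 1.25 − 0.4258 = 0.82 h.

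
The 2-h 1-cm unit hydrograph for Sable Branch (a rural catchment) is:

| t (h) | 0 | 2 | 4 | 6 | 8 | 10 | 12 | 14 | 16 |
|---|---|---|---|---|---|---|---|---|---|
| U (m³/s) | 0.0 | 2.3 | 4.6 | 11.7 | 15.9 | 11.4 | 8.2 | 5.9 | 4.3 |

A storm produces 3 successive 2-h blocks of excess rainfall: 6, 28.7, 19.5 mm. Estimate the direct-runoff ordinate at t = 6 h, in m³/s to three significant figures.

Q ≈ 24.7 m³/s

By discrete convolution, Q_j = Σ (P_i / 10 mm) · U_{j−i}.
At t = 6 h (j=3): Q = (6/10)·11.7 + (28.7/10)·4.6 + (19.5/10)·2.3 = 24.7 m³/s.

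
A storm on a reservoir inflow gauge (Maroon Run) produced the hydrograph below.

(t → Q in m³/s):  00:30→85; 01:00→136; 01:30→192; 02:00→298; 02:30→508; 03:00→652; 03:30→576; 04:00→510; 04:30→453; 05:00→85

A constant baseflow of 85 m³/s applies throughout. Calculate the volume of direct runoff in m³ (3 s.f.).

V ≈ 4.76 × 10^6 m³

Direct-runoff ordinates (Q − Q_b): 0.0, 51.0, 107.0, 213.0, 423.0, 567.0, 491.0, 425.0, 368.0, 0.0 m³/s.
ΣQ_DR = 2645 m³/s.
With Δt = 0.5 h = 1800 s, V = ΣQ_DR · Δt = 2645 × 1800 = 4.76 × 10^6 m³.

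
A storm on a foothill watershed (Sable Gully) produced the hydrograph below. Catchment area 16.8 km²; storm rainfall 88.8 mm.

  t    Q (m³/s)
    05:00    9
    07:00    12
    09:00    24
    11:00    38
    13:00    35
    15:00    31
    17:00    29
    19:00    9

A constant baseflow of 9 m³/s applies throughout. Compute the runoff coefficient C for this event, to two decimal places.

C ≈ 0.56

ΣQ_DR = 115.0 m³/s; V = ΣQ_DR·Δt = 8.280 × 10^5 m³.
Runoff depth d = V / A = 49.29 mm.
C = d / P = 49.29 / 88.8 = 0.56.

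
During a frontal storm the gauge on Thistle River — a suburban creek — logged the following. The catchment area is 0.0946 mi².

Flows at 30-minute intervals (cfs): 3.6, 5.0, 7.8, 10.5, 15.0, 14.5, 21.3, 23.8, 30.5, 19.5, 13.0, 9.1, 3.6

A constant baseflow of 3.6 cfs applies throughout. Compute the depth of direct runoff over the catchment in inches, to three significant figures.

d ≈ 1.07 in

Direct runoff: 0.0, 1.4, 4.2, 6.9, 11.4, 10.9, 17.7, 20.2, 26.9, 15.9, 9.4, 5.5, 0.0 cfs; ΣQ_DR = 130.4 cfs.
V = ΣQ_DR · Δt = 130.4 × 1800 s = 2.347 × 10^5 ft³.
Over A = 0.0946 mi², depth = V / A = 1.07 in.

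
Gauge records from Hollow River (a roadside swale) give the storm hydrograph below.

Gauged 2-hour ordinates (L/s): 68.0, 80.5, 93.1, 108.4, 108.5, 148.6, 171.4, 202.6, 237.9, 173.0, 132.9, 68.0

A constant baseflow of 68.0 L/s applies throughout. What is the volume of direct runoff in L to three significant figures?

Direct-runoff ordinates (Q − Q_b): 0.0, 12.5, 25.1, 40.4, 40.5, 80.6, 103.4, 134.6, 169.9, 105.0, 64.9, 0.0 L/s.
ΣQ_DR = 776.9 L/s.
With Δt = 2 h = 7200 s, V = ΣQ_DR · Δt = 776.9 × 7200 = 5.59 × 10^6 L.

V ≈ 5.59 × 10^6 L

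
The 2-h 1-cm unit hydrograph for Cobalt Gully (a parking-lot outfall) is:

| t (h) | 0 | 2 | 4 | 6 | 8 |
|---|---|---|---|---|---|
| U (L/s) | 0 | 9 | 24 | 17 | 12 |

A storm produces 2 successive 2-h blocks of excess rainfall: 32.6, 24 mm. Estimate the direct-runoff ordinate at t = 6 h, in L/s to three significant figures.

By discrete convolution, Q_j = Σ (P_i / 10 mm) · U_{j−i}.
At t = 6 h (j=3): Q = (32.6/10)·17 + (24/10)·24 = 113 L/s.

Q ≈ 113 L/s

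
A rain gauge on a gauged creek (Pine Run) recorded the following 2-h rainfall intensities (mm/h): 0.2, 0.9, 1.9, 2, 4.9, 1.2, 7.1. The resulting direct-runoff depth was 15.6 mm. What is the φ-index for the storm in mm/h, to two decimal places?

Only the 2 blocks with intensity above φ contribute runoff: 4.9, 7.1 mm/h.
Σ(I−φ)·Δt = d  ⇒  (4.9+7.1 − 2φ)·2 = 15.6
φ = (12.00 − 15.6/2) / 2 = 2.10 mm/h.

φ ≈ 2.10 mm/h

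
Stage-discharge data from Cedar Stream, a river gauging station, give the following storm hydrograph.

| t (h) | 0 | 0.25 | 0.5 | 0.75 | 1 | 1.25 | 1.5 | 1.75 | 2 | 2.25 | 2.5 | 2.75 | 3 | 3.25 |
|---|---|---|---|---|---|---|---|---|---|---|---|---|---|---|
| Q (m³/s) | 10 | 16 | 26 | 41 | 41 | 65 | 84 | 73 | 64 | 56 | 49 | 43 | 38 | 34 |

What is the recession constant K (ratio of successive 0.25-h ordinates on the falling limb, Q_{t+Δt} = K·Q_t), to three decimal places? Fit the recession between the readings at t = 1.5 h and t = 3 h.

K ≈ 0.876

Using the recession-limb readings at t = 1.5 h and t = 3 h: Q falls from 84 to 38 m³/s over 6 intervals.
K = (Q₂/Q₁)^(1/6) = (38/84)^(1/6) = 0.876.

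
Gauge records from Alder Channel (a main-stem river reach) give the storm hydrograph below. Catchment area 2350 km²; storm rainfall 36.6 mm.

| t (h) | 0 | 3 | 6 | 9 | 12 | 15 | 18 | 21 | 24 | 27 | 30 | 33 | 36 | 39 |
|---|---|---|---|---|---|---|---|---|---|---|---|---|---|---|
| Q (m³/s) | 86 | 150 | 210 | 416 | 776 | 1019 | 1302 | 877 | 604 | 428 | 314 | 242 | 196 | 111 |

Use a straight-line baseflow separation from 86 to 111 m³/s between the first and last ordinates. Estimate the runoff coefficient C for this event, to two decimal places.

C ≈ 0.67

ΣQ_DR = 5352 m³/s; V = ΣQ_DR·Δt = 5.780 × 10^7 m³.
Runoff depth d = V / A = 24.60 mm.
C = d / P = 24.60 / 36.6 = 0.67.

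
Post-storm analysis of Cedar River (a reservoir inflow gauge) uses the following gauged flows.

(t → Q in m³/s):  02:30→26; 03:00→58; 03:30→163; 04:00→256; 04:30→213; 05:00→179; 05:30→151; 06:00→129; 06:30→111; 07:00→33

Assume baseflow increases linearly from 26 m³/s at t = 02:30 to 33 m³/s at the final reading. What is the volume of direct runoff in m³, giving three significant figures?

Direct-runoff ordinates (Q − Q_b): 0.00, 31.22, 135.44, 227.67, 183.89, 149.11, 120.33, 97.56, 78.78, 0.00 m³/s.
ΣQ_DR = 1024 m³/s.
With Δt = 0.5 h = 1800 s, V = ΣQ_DR · Δt = 1024 × 1800 = 1.84 × 10^6 m³.

V ≈ 1.84 × 10^6 m³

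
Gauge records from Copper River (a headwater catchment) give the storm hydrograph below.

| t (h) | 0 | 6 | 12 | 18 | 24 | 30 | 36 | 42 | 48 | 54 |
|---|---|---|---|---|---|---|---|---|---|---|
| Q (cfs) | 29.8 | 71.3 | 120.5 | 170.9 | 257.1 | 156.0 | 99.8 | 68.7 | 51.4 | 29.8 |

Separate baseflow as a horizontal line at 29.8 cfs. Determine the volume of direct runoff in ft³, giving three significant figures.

V ≈ 1.64 × 10^7 ft³

Direct-runoff ordinates (Q − Q_b): 0.0, 41.5, 90.7, 141.1, 227.3, 126.2, 70.0, 38.9, 21.6, 0.0 cfs.
ΣQ_DR = 757.3 cfs.
With Δt = 6 h = 21600 s, V = ΣQ_DR · Δt = 757.3 × 21600 = 1.64 × 10^7 ft³.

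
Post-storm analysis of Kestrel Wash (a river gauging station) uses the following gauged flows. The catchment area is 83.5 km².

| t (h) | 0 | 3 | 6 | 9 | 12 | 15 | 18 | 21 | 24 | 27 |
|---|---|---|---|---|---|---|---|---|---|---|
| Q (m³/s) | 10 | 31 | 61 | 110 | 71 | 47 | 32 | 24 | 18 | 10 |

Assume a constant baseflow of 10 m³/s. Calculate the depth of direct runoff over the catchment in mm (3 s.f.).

d ≈ 40.6 mm

Direct runoff: 0.0, 21.0, 51.0, 100.0, 61.0, 37.0, 22.0, 14.0, 8.0, 0.0 m³/s; ΣQ_DR = 314.0 m³/s.
V = ΣQ_DR · Δt = 314.0 × 10800 s = 3.391 × 10^6 m³.
Over A = 83.5 km², depth = V / A = 40.6 mm.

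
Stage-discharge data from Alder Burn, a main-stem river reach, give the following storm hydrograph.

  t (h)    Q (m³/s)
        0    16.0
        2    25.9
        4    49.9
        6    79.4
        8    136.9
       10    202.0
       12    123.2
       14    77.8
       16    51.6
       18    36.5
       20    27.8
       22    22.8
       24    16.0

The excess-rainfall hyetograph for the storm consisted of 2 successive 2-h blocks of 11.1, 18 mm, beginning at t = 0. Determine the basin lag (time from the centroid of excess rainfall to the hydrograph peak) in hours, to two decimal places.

Centroid of excess rainfall: t_c = Σ P_i·t̄_i / ΣP_i = 2.2371 h (block centres at 1, 3 h).
Hydrograph peak occurs at t = 10 h, so basin lag t_L = 10 − 2.2371 = 7.76 h.

t_L ≈ 7.76 h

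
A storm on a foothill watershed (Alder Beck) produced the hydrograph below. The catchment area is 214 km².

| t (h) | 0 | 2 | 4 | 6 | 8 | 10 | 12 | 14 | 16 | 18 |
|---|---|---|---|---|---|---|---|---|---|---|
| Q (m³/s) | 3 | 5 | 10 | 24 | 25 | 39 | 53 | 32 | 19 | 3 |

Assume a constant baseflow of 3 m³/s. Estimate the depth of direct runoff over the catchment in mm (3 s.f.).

Direct runoff: 0.0, 2.0, 7.0, 21.0, 22.0, 36.0, 50.0, 29.0, 16.0, 0.0 m³/s; ΣQ_DR = 183.0 m³/s.
V = ΣQ_DR · Δt = 183.0 × 7200 s = 1.318 × 10^6 m³.
Over A = 214 km², depth = V / A = 6.16 mm.

d ≈ 6.16 mm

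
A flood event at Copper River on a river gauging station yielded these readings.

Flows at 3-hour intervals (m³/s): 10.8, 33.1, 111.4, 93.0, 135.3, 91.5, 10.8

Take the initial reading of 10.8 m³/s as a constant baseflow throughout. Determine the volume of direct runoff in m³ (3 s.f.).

Direct-runoff ordinates (Q − Q_b): 0.0, 22.3, 100.6, 82.2, 124.5, 80.7, 0.0 m³/s.
ΣQ_DR = 410.3 m³/s.
With Δt = 3 h = 10800 s, V = ΣQ_DR · Δt = 410.3 × 10800 = 4.43 × 10^6 m³.

V ≈ 4.43 × 10^6 m³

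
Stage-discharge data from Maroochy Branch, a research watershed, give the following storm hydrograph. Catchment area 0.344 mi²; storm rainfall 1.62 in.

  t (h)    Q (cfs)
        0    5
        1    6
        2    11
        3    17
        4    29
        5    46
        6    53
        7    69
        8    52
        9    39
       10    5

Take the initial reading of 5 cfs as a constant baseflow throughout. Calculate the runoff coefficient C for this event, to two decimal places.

C ≈ 0.77

ΣQ_DR = 277.0 cfs; V = ΣQ_DR·Δt = 9.972 × 10^5 ft³.
Runoff depth d = V / A = 1.248 in.
C = d / P = 1.248 / 1.62 = 0.77.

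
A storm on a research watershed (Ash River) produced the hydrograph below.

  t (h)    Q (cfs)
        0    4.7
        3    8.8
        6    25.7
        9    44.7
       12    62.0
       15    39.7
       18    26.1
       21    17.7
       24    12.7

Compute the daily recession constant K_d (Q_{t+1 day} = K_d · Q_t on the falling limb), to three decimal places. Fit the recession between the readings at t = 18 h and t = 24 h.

K_d ≈ 0.056

Between t = 18 h and t = 24 h the flow falls from 26.1 to 12.7 cfs over 2×3 h = 6 h.
Per-interval ratio K = (12.7/26.1)^(1/2) = 0.6976; K_d = K^(24/3) = 0.056.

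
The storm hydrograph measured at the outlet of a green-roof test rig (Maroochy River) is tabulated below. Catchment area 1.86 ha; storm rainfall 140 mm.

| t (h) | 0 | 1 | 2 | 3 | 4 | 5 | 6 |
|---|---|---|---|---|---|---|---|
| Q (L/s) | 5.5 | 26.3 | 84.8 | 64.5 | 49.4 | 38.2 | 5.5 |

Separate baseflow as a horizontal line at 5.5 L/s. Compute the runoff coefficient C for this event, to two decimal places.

C ≈ 0.33

ΣQ_DR = 235.7 L/s; V = ΣQ_DR·Δt = 8.485 × 10^5 L.
Runoff depth d = V / A = 45.62 mm.
C = d / P = 45.62 / 140 = 0.33.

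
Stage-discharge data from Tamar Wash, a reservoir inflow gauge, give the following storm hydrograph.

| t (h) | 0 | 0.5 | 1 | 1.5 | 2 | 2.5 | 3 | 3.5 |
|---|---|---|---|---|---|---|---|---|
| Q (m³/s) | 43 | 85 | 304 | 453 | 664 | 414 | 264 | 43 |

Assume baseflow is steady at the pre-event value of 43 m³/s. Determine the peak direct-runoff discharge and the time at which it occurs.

Subtracting baseflow gives direct-runoff ordinates: 0.0, 42.0, 261.0, 410.0, 621.0, 371.0, 221.0, 0.0 m³/s.
The maximum is 621.0 m³/s, occurring at the reading for t = 2 h.

Q_p = 621.0 m³/s at t = 2 h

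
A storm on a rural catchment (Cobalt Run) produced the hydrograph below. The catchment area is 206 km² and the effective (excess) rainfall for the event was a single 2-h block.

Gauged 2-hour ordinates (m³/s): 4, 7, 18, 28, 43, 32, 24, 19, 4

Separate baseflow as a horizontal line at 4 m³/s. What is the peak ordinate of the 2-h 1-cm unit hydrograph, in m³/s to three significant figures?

U_p ≈ 78.0 m³/s

Direct runoff: 0.0, 3.0, 14.0, 24.0, 39.0, 28.0, 20.0, 15.0, 0.0 m³/s; ΣQ_DR = 143.0 m³/s, peak = 39.0 m³/s.
Runoff depth d = ΣQ_DR·Δt / A = 143.0 × 7200 / (206 km²) = 4.998 mm.
The 1-cm UH is the DRH scaled by (10 mm)/d, so U_p = 39.0 × 10/4.998 = 78.0 m³/s.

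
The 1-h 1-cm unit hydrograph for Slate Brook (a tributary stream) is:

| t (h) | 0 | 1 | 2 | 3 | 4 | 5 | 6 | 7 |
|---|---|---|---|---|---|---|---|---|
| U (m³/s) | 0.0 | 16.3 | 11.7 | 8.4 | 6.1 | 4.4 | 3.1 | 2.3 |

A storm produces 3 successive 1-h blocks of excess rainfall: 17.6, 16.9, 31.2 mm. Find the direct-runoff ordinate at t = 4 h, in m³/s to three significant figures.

Q ≈ 61.4 m³/s

By discrete convolution, Q_j = Σ (P_i / 10 mm) · U_{j−i}.
At t = 4 h (j=4): Q = (17.6/10)·6.1 + (16.9/10)·8.4 + (31.2/10)·11.7 = 61.4 m³/s.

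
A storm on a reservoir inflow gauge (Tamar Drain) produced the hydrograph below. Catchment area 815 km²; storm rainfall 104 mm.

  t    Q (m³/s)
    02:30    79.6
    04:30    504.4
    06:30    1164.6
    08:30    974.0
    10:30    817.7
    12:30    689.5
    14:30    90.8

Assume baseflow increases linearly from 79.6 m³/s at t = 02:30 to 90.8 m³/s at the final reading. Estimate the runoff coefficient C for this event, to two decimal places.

ΣQ_DR = 3724 m³/s; V = ΣQ_DR·Δt = 2.681 × 10^7 m³.
Runoff depth d = V / A = 32.90 mm.
C = d / P = 32.90 / 104 = 0.32.

C ≈ 0.32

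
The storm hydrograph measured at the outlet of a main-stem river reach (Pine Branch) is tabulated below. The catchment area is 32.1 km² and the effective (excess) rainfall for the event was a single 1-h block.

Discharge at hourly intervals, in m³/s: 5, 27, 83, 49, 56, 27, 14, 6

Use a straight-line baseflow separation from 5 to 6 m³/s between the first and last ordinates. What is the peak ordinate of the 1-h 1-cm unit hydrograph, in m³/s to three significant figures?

Direct runoff: 0.00, 21.86, 77.71, 43.57, 50.43, 21.29, 8.14, 0.00 m³/s; ΣQ_DR = 223.0 m³/s, peak = 77.71 m³/s.
Runoff depth d = ΣQ_DR·Δt / A = 223.0 × 3600 / (32.1 km²) = 25.01 mm.
The 1-cm UH is the DRH scaled by (10 mm)/d, so U_p = 77.71 × 10/25.01 = 31.1 m³/s.

U_p ≈ 31.1 m³/s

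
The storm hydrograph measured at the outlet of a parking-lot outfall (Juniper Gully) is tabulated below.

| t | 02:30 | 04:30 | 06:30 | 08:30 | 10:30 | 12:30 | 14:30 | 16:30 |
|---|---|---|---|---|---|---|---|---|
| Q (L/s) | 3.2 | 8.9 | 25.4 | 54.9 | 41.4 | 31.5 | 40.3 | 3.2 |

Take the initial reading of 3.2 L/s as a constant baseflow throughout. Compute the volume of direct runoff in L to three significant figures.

Direct-runoff ordinates (Q − Q_b): 0.0, 5.7, 22.2, 51.7, 38.2, 28.3, 37.1, 0.0 L/s.
ΣQ_DR = 183.2 L/s.
With Δt = 2 h = 7200 s, V = ΣQ_DR · Δt = 183.2 × 7200 = 1.32 × 10^6 L.

V ≈ 1.32 × 10^6 L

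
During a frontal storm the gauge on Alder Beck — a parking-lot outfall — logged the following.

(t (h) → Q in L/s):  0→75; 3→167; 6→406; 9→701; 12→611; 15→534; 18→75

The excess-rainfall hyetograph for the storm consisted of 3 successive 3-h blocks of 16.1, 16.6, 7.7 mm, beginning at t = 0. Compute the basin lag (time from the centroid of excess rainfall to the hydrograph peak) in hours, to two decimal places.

t_L ≈ 5.12 h

Centroid of excess rainfall: t_c = Σ P_i·t̄_i / ΣP_i = 3.8762 h (block centres at 1.5, 4.5, 7.5 h).
Hydrograph peak occurs at t = 9 h, so basin lag t_L = 9 − 3.8762 = 5.12 h.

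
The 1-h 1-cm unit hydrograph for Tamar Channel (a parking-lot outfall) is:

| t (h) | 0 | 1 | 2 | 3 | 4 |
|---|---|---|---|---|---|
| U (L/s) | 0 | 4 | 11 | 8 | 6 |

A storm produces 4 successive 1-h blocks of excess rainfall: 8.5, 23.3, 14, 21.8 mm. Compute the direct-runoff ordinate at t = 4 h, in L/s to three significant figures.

By discrete convolution, Q_j = Σ (P_i / 10 mm) · U_{j−i}.
At t = 4 h (j=4): Q = (8.5/10)·6 + (23.3/10)·8 + (14/10)·11 + (21.8/10)·4 = 47.9 L/s.

Q ≈ 47.9 L/s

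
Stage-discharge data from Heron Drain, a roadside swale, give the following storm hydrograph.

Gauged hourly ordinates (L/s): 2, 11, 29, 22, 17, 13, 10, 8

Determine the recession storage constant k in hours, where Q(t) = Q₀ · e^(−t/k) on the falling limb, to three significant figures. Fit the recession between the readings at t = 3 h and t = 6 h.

On the falling limb, Q drops from 22 to 10 L/s between t = 3 h and t = 6 h (Δt = 3 h).
k = −Δt / ln(Q₂/Q₁) = −3 / ln(10/22) = 3.80 h.

k ≈ 3.80 h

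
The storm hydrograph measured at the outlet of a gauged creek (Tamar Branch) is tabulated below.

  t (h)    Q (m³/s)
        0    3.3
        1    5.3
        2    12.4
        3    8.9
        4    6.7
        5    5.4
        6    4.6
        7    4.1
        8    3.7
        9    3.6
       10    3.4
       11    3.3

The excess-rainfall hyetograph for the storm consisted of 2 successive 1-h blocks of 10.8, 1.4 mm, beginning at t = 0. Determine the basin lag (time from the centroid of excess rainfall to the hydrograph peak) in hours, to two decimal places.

t_L ≈ 1.39 h

Centroid of excess rainfall: t_c = Σ P_i·t̄_i / ΣP_i = 0.6148 h (block centres at 0.5, 1.5 h).
Hydrograph peak occurs at t = 2 h, so basin lag t_L = 2 − 0.6148 = 1.39 h.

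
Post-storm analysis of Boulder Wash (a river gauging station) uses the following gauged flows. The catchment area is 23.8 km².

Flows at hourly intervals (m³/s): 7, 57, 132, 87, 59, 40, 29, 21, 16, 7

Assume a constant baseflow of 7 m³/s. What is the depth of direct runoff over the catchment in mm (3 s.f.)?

Direct runoff: 0.0, 50.0, 125.0, 80.0, 52.0, 33.0, 22.0, 14.0, 9.0, 0.0 m³/s; ΣQ_DR = 385.0 m³/s.
V = ΣQ_DR · Δt = 385.0 × 3600 s = 1.386 × 10^6 m³.
Over A = 23.8 km², depth = V / A = 58.2 mm.

d ≈ 58.2 mm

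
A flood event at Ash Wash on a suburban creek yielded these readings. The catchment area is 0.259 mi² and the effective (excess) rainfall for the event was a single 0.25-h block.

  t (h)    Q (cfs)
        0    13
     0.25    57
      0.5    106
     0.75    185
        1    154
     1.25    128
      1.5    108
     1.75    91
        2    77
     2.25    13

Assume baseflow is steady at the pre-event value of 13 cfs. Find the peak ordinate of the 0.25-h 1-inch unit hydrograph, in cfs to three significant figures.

U_p ≈ 143 cfs

Direct runoff: 0.0, 44.0, 93.0, 172.0, 141.0, 115.0, 95.0, 78.0, 64.0, 0.0 cfs; ΣQ_DR = 802.0 cfs, peak = 172.0 cfs.
Runoff depth d = ΣQ_DR·Δt / A = 802.0 × 900 / (0.259 mi²) = 1.200 in.
The 1-inch UH is the DRH scaled by (1 in)/d, so U_p = 172.0 × 1/1.200 = 143 cfs.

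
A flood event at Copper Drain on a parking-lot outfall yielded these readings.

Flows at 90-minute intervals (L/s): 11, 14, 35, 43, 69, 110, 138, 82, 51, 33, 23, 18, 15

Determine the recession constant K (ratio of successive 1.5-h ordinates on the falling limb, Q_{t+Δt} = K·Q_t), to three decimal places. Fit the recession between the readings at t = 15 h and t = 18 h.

Using the recession-limb readings at t = 15 h and t = 18 h: Q falls from 23 to 15 L/s over 2 intervals.
K = (Q₂/Q₁)^(1/2) = (15/23)^(1/2) = 0.808.

K ≈ 0.808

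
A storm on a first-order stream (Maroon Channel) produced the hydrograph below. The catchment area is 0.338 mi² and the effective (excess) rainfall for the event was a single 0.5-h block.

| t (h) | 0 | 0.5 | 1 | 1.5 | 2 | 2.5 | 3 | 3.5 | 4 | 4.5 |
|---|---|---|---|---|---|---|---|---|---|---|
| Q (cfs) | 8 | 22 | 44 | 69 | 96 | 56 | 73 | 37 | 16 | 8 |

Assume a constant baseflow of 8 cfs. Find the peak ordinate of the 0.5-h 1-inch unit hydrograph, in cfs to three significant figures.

Direct runoff: 0.0, 14.0, 36.0, 61.0, 88.0, 48.0, 65.0, 29.0, 8.0, 0.0 cfs; ΣQ_DR = 349.0 cfs, peak = 88.0 cfs.
Runoff depth d = ΣQ_DR·Δt / A = 349.0 × 1800 / (0.338 mi²) = 0.8000 in.
The 1-inch UH is the DRH scaled by (1 in)/d, so U_p = 88.0 × 1/0.8000 = 110 cfs.

U_p ≈ 110 cfs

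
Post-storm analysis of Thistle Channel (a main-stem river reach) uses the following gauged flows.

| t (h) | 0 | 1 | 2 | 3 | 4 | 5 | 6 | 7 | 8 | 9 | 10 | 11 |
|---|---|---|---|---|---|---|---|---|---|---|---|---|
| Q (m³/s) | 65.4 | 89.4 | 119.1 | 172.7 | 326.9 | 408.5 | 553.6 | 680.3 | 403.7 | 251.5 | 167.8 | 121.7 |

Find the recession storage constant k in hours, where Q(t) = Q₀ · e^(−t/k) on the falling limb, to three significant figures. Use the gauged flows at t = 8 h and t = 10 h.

On the falling limb, Q drops from 403.7 to 167.8 m³/s between t = 8 h and t = 10 h (Δt = 2 h).
k = −Δt / ln(Q₂/Q₁) = −2 / ln(167.8/403.7) = 2.28 h.

k ≈ 2.28 h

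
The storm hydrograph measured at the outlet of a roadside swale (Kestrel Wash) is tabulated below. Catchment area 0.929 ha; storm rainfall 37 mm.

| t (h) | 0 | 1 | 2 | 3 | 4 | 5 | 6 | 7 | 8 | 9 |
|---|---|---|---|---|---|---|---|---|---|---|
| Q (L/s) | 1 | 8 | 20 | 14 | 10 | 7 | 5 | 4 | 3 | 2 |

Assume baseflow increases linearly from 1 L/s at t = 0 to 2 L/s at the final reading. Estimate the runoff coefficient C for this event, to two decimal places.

ΣQ_DR = 59.00 L/s; V = ΣQ_DR·Δt = 2.124 × 10^5 L.
Runoff depth d = V / A = 22.86 mm.
C = d / P = 22.86 / 37 = 0.62.

C ≈ 0.62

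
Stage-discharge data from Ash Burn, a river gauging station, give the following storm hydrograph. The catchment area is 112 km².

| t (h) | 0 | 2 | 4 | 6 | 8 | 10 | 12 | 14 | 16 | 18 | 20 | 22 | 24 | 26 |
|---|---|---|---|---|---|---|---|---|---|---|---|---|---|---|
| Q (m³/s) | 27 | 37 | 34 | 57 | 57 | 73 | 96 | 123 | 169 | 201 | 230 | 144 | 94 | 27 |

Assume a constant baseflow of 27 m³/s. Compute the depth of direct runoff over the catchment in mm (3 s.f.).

Direct runoff: 0.0, 10.0, 7.0, 30.0, 30.0, 46.0, 69.0, 96.0, 142.0, 174.0, 203.0, 117.0, 67.0, 0.0 m³/s; ΣQ_DR = 991.0 m³/s.
V = ΣQ_DR · Δt = 991.0 × 7200 s = 7.135 × 10^6 m³.
Over A = 112 km², depth = V / A = 63.7 mm.

d ≈ 63.7 mm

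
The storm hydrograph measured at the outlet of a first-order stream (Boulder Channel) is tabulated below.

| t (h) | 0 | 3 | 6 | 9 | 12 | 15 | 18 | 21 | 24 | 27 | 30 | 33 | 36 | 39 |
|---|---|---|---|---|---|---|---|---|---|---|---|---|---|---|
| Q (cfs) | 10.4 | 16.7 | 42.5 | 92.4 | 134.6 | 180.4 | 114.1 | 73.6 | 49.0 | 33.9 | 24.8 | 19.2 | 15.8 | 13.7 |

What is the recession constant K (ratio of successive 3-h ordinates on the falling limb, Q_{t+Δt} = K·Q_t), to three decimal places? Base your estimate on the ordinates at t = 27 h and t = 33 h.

Using the recession-limb readings at t = 27 h and t = 33 h: Q falls from 33.9 to 19.2 cfs over 2 intervals.
K = (Q₂/Q₁)^(1/2) = (19.2/33.9)^(1/2) = 0.753.

K ≈ 0.753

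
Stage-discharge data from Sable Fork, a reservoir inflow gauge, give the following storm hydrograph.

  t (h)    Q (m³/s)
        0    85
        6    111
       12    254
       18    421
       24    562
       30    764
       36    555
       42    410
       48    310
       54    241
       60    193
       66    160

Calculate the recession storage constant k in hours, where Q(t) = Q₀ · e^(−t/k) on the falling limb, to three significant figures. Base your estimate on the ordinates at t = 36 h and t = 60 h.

On the falling limb, Q drops from 555 to 193 m³/s between t = 36 h and t = 60 h (Δt = 24 h).
k = −Δt / ln(Q₂/Q₁) = −24 / ln(193/555) = 22.7 h.

k ≈ 22.7 h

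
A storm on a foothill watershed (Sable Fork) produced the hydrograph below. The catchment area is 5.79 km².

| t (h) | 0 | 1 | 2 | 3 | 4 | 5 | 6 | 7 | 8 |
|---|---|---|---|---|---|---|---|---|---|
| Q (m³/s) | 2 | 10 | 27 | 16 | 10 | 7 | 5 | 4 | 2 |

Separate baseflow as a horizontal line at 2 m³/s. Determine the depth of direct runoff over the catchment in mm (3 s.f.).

d ≈ 40.4 mm

Direct runoff: 0.0, 8.0, 25.0, 14.0, 8.0, 5.0, 3.0, 2.0, 0.0 m³/s; ΣQ_DR = 65.00 m³/s.
V = ΣQ_DR · Δt = 65.00 × 3600 s = 2.340 × 10^5 m³.
Over A = 5.79 km², depth = V / A = 40.4 mm.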